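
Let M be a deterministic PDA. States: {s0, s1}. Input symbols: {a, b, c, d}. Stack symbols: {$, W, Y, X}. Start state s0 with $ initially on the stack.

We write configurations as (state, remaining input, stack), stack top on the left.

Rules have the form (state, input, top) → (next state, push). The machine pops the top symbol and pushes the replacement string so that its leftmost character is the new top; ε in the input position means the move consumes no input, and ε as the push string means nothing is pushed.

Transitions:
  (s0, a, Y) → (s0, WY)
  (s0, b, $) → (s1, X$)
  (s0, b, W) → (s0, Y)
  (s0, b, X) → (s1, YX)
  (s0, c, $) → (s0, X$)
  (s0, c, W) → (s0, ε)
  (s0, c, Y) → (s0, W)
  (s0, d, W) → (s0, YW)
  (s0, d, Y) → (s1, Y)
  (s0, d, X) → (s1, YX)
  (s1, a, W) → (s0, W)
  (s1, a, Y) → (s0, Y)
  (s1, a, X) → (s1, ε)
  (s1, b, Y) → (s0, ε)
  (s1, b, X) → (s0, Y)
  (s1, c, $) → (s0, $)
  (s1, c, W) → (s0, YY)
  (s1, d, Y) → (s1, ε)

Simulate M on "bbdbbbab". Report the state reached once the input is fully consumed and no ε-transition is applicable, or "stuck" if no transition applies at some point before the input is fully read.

s0

(s0, bbdbbbab, $)
  read b, top $: go to s1, push X$ → (s1, bdbbbab, X$)
  read b, top X: go to s0, push Y → (s0, dbbbab, Y$)
  read d, top Y: go to s1, push Y → (s1, bbbab, Y$)
  read b, top Y: go to s0, push ε → (s0, bbab, $)
  read b, top $: go to s1, push X$ → (s1, bab, X$)
  read b, top X: go to s0, push Y → (s0, ab, Y$)
  read a, top Y: go to s0, push WY → (s0, b, WY$)
  read b, top W: go to s0, push Y → (s0, ε, YY$)
All input consumed; M is in state s0.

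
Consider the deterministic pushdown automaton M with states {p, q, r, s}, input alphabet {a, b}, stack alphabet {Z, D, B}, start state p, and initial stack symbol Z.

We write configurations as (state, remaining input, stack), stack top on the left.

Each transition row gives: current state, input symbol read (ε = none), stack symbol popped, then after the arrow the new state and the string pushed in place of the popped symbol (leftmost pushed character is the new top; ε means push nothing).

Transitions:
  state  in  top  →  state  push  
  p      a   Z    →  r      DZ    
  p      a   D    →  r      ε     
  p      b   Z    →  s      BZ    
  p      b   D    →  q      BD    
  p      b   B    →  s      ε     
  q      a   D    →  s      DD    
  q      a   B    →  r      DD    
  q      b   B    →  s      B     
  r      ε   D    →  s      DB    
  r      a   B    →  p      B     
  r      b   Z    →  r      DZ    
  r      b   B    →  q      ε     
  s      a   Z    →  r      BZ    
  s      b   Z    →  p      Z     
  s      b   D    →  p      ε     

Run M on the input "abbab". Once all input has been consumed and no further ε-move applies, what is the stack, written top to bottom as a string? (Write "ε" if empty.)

(p, abbab, Z)
  read a, top Z: go to r, push DZ → (r, bbab, DZ)
  ε-move, top D: go to s, push DB → (s, bbab, DBZ)
  read b, top D: go to p, push ε → (p, bab, BZ)
  read b, top B: go to s, push ε → (s, ab, Z)
  read a, top Z: go to r, push BZ → (r, b, BZ)
  read b, top B: go to q, push ε → (q, ε, Z)
All input consumed in state q with stack Z.

Z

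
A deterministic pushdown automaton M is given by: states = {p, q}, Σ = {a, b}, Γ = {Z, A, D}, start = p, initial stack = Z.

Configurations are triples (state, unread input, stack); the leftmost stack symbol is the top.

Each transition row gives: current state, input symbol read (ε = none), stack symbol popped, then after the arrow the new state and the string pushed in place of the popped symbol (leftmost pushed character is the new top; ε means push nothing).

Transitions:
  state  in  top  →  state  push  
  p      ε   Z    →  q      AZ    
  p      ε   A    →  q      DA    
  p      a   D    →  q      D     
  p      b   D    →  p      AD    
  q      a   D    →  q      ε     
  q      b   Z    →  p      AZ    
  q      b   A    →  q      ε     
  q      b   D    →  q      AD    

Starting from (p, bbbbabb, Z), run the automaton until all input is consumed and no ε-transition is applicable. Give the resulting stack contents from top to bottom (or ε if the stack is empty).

DAZ

(p, bbbbabb, Z)
  ε-move, top Z: go to q, push AZ → (q, bbbbabb, AZ)
  read b, top A: go to q, push ε → (q, bbbabb, Z)
  read b, top Z: go to p, push AZ → (p, bbabb, AZ)
  ε-move, top A: go to q, push DA → (q, bbabb, DAZ)
  read b, top D: go to q, push AD → (q, babb, ADAZ)
  read b, top A: go to q, push ε → (q, abb, DAZ)
  read a, top D: go to q, push ε → (q, bb, AZ)
  read b, top A: go to q, push ε → (q, b, Z)
  read b, top Z: go to p, push AZ → (p, ε, AZ)
  ε-move, top A: go to q, push DA → (q, ε, DAZ)
All input consumed in state q with stack DAZ.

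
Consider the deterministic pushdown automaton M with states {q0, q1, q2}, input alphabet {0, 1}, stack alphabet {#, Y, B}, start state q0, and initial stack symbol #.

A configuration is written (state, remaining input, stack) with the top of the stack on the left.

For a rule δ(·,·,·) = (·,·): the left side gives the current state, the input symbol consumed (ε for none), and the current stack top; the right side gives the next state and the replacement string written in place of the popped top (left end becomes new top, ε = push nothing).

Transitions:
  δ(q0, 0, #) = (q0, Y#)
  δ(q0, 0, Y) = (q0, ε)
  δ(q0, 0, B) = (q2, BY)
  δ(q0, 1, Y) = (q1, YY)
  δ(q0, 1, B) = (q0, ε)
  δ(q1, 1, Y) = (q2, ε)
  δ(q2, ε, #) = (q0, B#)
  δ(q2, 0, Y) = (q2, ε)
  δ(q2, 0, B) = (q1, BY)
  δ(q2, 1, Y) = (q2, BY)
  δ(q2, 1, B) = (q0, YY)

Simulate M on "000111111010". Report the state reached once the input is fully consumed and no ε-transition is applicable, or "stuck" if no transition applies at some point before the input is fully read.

(q0, 000111111010, #)
  read 0, top #: go to q0, push Y# → (q0, 00111111010, Y#)
  read 0, top Y: go to q0, push ε → (q0, 0111111010, #)
  read 0, top #: go to q0, push Y# → (q0, 111111010, Y#)
  read 1, top Y: go to q1, push YY → (q1, 11111010, YY#)
  read 1, top Y: go to q2, push ε → (q2, 1111010, Y#)
  read 1, top Y: go to q2, push BY → (q2, 111010, BY#)
  read 1, top B: go to q0, push YY → (q0, 11010, YYY#)
  read 1, top Y: go to q1, push YY → (q1, 1010, YYYY#)
  read 1, top Y: go to q2, push ε → (q2, 010, YYY#)
  read 0, top Y: go to q2, push ε → (q2, 10, YY#)
  read 1, top Y: go to q2, push BY → (q2, 0, BYY#)
  read 0, top B: go to q1, push BY → (q1, ε, BYYY#)
All input consumed; M is in state q1.

q1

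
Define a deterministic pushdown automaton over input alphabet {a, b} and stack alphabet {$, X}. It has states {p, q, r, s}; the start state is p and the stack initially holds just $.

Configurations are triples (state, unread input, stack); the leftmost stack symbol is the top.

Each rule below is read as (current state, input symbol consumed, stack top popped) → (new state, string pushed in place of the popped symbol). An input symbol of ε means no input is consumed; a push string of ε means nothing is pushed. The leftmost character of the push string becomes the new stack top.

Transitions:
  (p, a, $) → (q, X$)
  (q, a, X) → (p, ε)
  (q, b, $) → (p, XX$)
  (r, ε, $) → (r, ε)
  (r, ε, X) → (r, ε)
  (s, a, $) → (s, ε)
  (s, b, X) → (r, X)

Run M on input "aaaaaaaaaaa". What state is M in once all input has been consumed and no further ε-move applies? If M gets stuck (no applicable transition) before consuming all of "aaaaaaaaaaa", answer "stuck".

(p, aaaaaaaaaaa, $)
  read a, top $: go to q, push X$ → (q, aaaaaaaaaa, X$)
  read a, top X: go to p, push ε → (p, aaaaaaaaa, $)
  read a, top $: go to q, push X$ → (q, aaaaaaaa, X$)
  read a, top X: go to p, push ε → (p, aaaaaaa, $)
  read a, top $: go to q, push X$ → (q, aaaaaa, X$)
  read a, top X: go to p, push ε → (p, aaaaa, $)
  read a, top $: go to q, push X$ → (q, aaaa, X$)
  read a, top X: go to p, push ε → (p, aaa, $)
  read a, top $: go to q, push X$ → (q, aa, X$)
  read a, top X: go to p, push ε → (p, a, $)
  read a, top $: go to q, push X$ → (q, ε, X$)
All input consumed; M is in state q.

q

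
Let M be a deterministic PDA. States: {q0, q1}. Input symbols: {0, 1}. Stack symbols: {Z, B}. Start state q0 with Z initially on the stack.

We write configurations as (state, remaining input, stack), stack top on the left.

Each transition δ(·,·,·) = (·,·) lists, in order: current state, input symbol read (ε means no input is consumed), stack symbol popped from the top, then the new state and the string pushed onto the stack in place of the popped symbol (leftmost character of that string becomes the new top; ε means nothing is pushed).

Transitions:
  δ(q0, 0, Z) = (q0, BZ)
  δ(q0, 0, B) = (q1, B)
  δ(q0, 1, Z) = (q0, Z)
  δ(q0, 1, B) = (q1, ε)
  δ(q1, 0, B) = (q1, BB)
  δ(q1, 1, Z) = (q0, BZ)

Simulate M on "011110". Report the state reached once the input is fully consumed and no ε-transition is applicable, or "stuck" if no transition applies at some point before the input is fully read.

q1

(q0, 011110, Z)
  read 0, top Z: go to q0, push BZ → (q0, 11110, BZ)
  read 1, top B: go to q1, push ε → (q1, 1110, Z)
  read 1, top Z: go to q0, push BZ → (q0, 110, BZ)
  read 1, top B: go to q1, push ε → (q1, 10, Z)
  read 1, top Z: go to q0, push BZ → (q0, 0, BZ)
  read 0, top B: go to q1, push B → (q1, ε, BZ)
All input consumed; M is in state q1.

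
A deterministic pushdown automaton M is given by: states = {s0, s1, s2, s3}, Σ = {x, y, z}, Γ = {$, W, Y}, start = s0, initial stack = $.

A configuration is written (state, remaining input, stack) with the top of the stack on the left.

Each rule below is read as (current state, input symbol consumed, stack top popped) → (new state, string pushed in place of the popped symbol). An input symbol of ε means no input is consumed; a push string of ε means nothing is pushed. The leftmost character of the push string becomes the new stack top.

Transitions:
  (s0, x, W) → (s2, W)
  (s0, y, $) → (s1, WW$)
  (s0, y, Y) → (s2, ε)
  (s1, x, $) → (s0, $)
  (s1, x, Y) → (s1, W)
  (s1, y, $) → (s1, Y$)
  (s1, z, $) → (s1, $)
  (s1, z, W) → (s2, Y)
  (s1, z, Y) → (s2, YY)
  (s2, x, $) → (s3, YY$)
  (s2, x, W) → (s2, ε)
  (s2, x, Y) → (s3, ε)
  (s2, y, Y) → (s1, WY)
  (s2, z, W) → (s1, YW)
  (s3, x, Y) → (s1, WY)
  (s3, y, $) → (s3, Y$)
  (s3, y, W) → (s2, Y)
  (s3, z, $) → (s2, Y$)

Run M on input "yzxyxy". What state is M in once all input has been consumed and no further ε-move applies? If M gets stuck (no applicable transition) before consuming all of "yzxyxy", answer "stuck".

s3

(s0, yzxyxy, $)
  read y, top $: go to s1, push WW$ → (s1, zxyxy, WW$)
  read z, top W: go to s2, push Y → (s2, xyxy, YW$)
  read x, top Y: go to s3, push ε → (s3, yxy, W$)
  read y, top W: go to s2, push Y → (s2, xy, Y$)
  read x, top Y: go to s3, push ε → (s3, y, $)
  read y, top $: go to s3, push Y$ → (s3, ε, Y$)
All input consumed; M is in state s3.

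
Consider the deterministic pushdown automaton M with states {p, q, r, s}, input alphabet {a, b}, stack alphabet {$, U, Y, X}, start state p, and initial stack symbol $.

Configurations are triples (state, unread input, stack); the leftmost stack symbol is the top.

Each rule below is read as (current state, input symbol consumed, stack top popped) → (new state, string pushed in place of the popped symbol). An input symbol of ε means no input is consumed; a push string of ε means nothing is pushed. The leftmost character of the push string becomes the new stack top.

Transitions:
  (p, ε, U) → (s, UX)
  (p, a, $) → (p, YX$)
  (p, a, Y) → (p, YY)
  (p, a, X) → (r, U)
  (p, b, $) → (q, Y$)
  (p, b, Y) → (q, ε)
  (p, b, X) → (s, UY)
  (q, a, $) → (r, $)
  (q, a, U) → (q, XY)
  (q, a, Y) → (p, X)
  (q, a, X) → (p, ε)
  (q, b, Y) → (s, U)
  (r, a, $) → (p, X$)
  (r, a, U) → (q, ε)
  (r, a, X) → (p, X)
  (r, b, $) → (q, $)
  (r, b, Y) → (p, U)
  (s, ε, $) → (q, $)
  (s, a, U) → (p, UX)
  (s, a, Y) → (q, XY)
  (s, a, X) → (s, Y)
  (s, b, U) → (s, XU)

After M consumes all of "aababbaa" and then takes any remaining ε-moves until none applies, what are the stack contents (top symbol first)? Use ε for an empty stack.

(p, aababbaa, $) ⊢ (p, ababbaa, YX$) ⊢ (p, babbaa, YYX$) ⊢ (q, abbaa, YX$) ⊢ (p, bbaa, XX$) ⊢ (s, baa, UYX$) ⊢ (s, aa, XUYX$) ⊢ (s, a, YUYX$) ⊢ (q, ε, XYUYX$)
All input consumed in state q with stack XYUYX$.

XYUYX$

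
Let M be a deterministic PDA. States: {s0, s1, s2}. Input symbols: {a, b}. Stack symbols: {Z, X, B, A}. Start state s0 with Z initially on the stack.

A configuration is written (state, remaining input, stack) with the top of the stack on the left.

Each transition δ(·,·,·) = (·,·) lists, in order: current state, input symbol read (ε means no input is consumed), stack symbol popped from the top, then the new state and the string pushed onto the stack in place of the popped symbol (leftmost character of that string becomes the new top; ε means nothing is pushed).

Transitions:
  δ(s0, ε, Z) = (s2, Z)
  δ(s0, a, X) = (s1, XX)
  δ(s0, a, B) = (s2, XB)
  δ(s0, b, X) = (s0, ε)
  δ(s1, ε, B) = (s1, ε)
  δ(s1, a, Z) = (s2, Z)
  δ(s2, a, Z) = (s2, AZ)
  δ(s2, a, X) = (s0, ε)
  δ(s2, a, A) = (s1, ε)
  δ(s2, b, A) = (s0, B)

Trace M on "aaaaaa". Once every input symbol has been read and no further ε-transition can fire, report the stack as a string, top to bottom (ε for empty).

(s0, aaaaaa, Z)
  ε-move, top Z: go to s2, push Z → (s2, aaaaaa, Z)
  read a, top Z: go to s2, push AZ → (s2, aaaaa, AZ)
  read a, top A: go to s1, push ε → (s1, aaaa, Z)
  read a, top Z: go to s2, push Z → (s2, aaa, Z)
  read a, top Z: go to s2, push AZ → (s2, aa, AZ)
  read a, top A: go to s1, push ε → (s1, a, Z)
  read a, top Z: go to s2, push Z → (s2, ε, Z)
All input consumed in state s2 with stack Z.

Z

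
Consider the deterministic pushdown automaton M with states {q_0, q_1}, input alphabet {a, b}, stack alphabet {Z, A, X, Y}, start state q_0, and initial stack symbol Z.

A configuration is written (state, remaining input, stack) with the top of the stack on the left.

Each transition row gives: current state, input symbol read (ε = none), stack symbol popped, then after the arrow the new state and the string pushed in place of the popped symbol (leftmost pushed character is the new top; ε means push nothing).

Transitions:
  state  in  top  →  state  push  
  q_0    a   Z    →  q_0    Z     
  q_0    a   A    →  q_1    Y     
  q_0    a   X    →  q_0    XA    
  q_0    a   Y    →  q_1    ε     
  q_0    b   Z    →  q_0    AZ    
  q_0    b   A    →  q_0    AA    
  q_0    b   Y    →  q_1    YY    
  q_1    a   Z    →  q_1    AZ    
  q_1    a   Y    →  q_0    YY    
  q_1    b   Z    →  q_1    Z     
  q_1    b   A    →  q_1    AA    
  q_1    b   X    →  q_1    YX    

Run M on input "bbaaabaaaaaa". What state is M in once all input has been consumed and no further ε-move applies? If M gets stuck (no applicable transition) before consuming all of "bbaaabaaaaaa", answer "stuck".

(q_0, bbaaabaaaaaa, Z)
  read b, top Z: go to q_0, push AZ → (q_0, baaabaaaaaa, AZ)
  read b, top A: go to q_0, push AA → (q_0, aaabaaaaaa, AAZ)
  read a, top A: go to q_1, push Y → (q_1, aabaaaaaa, YAZ)
  read a, top Y: go to q_0, push YY → (q_0, abaaaaaa, YYAZ)
  read a, top Y: go to q_1, push ε → (q_1, baaaaaa, YAZ)
No transition for (q_1, b, top Y); M blocks with input baaaaaa remaining.

stuck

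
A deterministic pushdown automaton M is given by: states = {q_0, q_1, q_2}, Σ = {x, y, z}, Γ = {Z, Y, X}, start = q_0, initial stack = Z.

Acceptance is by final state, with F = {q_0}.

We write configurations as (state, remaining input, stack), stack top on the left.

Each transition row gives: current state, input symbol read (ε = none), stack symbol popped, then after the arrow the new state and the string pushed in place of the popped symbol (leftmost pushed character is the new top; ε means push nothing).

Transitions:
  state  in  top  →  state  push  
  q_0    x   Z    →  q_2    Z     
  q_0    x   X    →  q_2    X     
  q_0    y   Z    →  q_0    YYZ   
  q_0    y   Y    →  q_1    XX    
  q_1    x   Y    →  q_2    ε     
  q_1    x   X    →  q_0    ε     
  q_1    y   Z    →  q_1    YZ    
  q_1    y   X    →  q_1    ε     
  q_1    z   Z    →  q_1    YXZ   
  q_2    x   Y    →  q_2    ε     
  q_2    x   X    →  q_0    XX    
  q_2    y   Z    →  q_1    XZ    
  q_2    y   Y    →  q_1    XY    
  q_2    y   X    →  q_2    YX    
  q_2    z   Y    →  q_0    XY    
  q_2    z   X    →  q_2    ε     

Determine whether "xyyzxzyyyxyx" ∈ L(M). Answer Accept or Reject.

Accept

(q_0, xyyzxzyyyxyx, Z)
  read x, top Z: go to q_2, push Z → (q_2, yyzxzyyyxyx, Z)
  read y, top Z: go to q_1, push XZ → (q_1, yzxzyyyxyx, XZ)
  read y, top X: go to q_1, push ε → (q_1, zxzyyyxyx, Z)
  read z, top Z: go to q_1, push YXZ → (q_1, xzyyyxyx, YXZ)
  read x, top Y: go to q_2, push ε → (q_2, zyyyxyx, XZ)
  read z, top X: go to q_2, push ε → (q_2, yyyxyx, Z)
  read y, top Z: go to q_1, push XZ → (q_1, yyxyx, XZ)
  read y, top X: go to q_1, push ε → (q_1, yxyx, Z)
  read y, top Z: go to q_1, push YZ → (q_1, xyx, YZ)
  read x, top Y: go to q_2, push ε → (q_2, yx, Z)
  read y, top Z: go to q_1, push XZ → (q_1, x, XZ)
  read x, top X: go to q_0, push ε → (q_0, ε, Z)
All input consumed; state q_0 ∈ F.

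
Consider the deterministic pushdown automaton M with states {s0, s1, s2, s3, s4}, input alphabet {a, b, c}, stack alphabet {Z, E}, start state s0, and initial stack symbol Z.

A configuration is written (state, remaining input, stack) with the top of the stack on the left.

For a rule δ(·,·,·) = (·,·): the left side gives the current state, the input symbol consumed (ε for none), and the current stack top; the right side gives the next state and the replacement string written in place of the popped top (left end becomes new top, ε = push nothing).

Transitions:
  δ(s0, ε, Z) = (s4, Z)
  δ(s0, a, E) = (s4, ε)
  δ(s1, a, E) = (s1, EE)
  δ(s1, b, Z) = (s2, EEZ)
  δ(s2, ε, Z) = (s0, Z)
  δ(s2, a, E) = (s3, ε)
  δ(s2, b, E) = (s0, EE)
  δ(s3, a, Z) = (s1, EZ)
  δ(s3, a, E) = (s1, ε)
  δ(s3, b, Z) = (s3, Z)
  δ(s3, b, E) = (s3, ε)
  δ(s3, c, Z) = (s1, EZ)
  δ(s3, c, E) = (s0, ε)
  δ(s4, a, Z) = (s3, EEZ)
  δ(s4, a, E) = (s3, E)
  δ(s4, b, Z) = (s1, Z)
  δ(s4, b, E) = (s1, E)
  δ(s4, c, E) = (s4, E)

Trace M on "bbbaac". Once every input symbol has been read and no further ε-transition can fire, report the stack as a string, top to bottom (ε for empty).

EZ

(s0, bbbaac, Z) ⊢ (s4, bbbaac, Z) ⊢ (s1, bbaac, Z) ⊢ (s2, baac, EEZ) ⊢ (s0, aac, EEEZ) ⊢ (s4, ac, EEZ) ⊢ (s3, c, EEZ) ⊢ (s0, ε, EZ)
All input consumed in state s0 with stack EZ.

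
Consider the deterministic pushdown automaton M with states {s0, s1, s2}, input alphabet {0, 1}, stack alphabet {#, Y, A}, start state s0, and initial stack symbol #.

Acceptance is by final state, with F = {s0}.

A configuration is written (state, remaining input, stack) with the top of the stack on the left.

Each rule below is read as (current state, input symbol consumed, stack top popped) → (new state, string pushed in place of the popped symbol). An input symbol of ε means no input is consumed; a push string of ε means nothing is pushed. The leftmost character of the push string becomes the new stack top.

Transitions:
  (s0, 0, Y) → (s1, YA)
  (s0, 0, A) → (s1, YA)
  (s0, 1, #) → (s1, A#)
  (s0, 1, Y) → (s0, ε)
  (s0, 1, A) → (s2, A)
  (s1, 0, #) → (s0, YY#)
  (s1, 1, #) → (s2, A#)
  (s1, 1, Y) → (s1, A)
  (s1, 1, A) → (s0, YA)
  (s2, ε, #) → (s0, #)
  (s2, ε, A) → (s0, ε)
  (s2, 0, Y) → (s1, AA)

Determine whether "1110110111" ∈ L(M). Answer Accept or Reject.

(s0, 1110110111, #)
  read 1, top #: go to s1, push A# → (s1, 110110111, A#)
  read 1, top A: go to s0, push YA → (s0, 10110111, YA#)
  read 1, top Y: go to s0, push ε → (s0, 0110111, A#)
  read 0, top A: go to s1, push YA → (s1, 110111, YA#)
  read 1, top Y: go to s1, push A → (s1, 10111, AA#)
  read 1, top A: go to s0, push YA → (s0, 0111, YAA#)
  read 0, top Y: go to s1, push YA → (s1, 111, YAAA#)
  read 1, top Y: go to s1, push A → (s1, 11, AAAA#)
  read 1, top A: go to s0, push YA → (s0, 1, YAAAA#)
  read 1, top Y: go to s0, push ε → (s0, ε, AAAA#)
All input consumed; state s0 ∈ F.

Accept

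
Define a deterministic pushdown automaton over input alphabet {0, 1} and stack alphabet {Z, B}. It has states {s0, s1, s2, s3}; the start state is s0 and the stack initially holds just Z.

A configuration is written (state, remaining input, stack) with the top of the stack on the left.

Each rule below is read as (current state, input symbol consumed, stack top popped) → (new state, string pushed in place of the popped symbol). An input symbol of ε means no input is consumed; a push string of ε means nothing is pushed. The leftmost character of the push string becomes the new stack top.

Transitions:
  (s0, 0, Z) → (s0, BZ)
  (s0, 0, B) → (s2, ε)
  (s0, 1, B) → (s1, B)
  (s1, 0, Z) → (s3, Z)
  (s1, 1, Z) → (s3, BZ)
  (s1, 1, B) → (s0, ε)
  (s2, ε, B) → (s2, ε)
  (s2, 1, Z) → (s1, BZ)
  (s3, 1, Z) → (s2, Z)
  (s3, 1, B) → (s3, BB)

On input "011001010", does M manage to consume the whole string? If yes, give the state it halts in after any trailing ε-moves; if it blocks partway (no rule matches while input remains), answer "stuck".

(s0, 011001010, Z)
  read 0, top Z: go to s0, push BZ → (s0, 11001010, BZ)
  read 1, top B: go to s1, push B → (s1, 1001010, BZ)
  read 1, top B: go to s0, push ε → (s0, 001010, Z)
  read 0, top Z: go to s0, push BZ → (s0, 01010, BZ)
  read 0, top B: go to s2, push ε → (s2, 1010, Z)
  read 1, top Z: go to s1, push BZ → (s1, 010, BZ)
No transition for (s1, 0, top B); M blocks with input 010 remaining.

stuck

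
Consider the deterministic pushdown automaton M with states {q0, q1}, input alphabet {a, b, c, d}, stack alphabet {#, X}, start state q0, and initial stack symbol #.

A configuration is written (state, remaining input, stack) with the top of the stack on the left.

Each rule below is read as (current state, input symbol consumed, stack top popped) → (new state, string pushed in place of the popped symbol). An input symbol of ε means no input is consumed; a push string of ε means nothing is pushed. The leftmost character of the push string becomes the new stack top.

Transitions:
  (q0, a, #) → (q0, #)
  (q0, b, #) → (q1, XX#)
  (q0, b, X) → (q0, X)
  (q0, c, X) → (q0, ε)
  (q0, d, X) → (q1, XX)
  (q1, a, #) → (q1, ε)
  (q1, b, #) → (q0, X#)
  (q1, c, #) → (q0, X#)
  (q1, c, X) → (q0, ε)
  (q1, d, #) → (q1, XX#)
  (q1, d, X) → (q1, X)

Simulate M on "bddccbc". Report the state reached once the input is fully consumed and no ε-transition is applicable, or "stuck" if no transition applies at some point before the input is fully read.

q0

(q0, bddccbc, #) ⊢ (q1, ddccbc, XX#) ⊢ (q1, dccbc, XX#) ⊢ (q1, ccbc, XX#) ⊢ (q0, cbc, X#) ⊢ (q0, bc, #) ⊢ (q1, c, XX#) ⊢ (q0, ε, X#)
All input consumed; M is in state q0.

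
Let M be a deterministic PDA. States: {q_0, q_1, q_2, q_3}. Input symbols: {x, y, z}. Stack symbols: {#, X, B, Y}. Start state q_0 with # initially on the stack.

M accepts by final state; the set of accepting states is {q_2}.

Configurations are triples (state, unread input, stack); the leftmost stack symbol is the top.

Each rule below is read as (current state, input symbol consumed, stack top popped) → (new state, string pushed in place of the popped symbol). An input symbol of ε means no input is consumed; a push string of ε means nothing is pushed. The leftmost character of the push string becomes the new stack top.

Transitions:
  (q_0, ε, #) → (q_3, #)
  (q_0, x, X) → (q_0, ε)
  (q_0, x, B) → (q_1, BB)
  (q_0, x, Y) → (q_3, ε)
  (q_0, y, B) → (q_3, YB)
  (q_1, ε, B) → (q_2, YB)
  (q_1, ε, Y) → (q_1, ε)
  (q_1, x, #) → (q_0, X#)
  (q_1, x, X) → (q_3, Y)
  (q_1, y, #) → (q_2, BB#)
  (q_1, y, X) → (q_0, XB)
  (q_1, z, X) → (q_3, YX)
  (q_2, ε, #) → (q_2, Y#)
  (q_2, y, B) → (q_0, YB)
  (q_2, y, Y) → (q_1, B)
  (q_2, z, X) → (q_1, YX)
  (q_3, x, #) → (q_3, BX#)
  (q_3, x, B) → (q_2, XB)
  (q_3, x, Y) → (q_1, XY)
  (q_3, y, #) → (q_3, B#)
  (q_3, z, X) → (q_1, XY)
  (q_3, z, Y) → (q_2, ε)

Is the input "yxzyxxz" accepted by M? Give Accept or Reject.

Reject

(q_0, yxzyxxz, #)
  ε-move, top #: go to q_3, push # → (q_3, yxzyxxz, #)
  read y, top #: go to q_3, push B# → (q_3, xzyxxz, B#)
  read x, top B: go to q_2, push XB → (q_2, zyxxz, XB#)
  read z, top X: go to q_1, push YX → (q_1, yxxz, YXB#)
  ε-move, top Y: go to q_1, push ε → (q_1, yxxz, XB#)
  read y, top X: go to q_0, push XB → (q_0, xxz, XBB#)
  read x, top X: go to q_0, push ε → (q_0, xz, BB#)
  read x, top B: go to q_1, push BB → (q_1, z, BBB#)
  ε-move, top B: go to q_2, push YB → (q_2, z, YBBB#)
No transition applies at (q_2, z, YBBB#); input not fully consumed.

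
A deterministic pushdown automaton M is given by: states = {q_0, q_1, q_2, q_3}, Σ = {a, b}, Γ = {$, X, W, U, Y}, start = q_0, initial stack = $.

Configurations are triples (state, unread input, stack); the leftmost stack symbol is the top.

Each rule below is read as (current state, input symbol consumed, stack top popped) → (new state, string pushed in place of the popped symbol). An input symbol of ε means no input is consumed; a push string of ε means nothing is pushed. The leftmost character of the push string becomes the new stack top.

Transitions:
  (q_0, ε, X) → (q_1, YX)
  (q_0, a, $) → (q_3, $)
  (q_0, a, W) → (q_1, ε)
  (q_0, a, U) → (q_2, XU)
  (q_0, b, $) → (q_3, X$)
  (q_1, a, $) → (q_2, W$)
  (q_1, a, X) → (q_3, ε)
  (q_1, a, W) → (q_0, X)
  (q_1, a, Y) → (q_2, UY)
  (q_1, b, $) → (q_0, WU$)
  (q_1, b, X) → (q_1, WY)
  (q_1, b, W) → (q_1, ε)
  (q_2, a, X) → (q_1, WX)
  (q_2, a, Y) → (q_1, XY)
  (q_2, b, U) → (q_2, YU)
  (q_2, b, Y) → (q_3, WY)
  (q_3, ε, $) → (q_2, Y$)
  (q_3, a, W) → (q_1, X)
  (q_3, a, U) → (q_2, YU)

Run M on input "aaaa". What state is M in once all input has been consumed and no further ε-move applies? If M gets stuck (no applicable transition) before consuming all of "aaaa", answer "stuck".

stuck

(q_0, aaaa, $)
  read a, top $: go to q_3, push $ → (q_3, aaa, $)
  ε-move, top $: go to q_2, push Y$ → (q_2, aaa, Y$)
  read a, top Y: go to q_1, push XY → (q_1, aa, XY$)
  read a, top X: go to q_3, push ε → (q_3, a, Y$)
No transition for (q_3, a, top Y); M blocks with input a remaining.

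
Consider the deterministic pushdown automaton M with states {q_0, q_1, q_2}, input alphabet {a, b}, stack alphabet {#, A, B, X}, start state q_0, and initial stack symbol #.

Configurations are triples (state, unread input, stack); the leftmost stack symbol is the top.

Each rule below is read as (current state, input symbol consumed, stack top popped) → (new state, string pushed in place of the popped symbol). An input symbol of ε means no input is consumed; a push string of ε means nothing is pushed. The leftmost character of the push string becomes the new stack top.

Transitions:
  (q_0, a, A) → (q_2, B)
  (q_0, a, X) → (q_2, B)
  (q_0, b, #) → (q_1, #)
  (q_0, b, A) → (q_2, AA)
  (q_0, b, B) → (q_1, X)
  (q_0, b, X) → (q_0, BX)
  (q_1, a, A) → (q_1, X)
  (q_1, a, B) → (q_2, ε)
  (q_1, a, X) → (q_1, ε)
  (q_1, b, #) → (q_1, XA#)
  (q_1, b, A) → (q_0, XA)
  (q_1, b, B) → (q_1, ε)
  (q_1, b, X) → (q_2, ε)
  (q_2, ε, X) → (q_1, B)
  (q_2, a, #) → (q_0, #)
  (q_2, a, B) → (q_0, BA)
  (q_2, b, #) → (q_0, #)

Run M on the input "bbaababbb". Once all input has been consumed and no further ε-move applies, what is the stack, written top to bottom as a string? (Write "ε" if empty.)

(q_0, bbaababbb, #)
  read b, top #: go to q_1, push # → (q_1, baababbb, #)
  read b, top #: go to q_1, push XA# → (q_1, aababbb, XA#)
  read a, top X: go to q_1, push ε → (q_1, ababbb, A#)
  read a, top A: go to q_1, push X → (q_1, babbb, X#)
  read b, top X: go to q_2, push ε → (q_2, abbb, #)
  read a, top #: go to q_0, push # → (q_0, bbb, #)
  read b, top #: go to q_1, push # → (q_1, bb, #)
  read b, top #: go to q_1, push XA# → (q_1, b, XA#)
  read b, top X: go to q_2, push ε → (q_2, ε, A#)
All input consumed in state q_2 with stack A#.

A#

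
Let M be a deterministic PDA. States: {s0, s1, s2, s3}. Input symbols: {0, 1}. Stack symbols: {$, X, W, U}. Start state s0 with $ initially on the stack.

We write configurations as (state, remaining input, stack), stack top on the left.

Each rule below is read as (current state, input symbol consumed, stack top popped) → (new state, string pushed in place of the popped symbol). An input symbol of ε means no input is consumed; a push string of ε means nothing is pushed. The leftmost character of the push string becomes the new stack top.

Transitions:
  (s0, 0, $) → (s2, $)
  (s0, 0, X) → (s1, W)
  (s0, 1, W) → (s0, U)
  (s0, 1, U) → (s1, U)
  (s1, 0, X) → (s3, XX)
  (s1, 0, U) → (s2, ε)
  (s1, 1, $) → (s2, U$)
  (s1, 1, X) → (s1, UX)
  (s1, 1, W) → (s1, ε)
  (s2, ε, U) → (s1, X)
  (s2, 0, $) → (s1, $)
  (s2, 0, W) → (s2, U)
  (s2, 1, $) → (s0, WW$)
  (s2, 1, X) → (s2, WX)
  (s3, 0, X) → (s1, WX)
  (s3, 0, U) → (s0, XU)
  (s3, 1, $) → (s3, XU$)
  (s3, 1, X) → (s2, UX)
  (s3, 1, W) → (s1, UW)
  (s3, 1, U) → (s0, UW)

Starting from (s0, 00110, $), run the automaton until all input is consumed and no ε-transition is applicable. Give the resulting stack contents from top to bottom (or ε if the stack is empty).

(s0, 00110, $)
  read 0, top $: go to s2, push $ → (s2, 0110, $)
  read 0, top $: go to s1, push $ → (s1, 110, $)
  read 1, top $: go to s2, push U$ → (s2, 10, U$)
  ε-move, top U: go to s1, push X → (s1, 10, X$)
  read 1, top X: go to s1, push UX → (s1, 0, UX$)
  read 0, top U: go to s2, push ε → (s2, ε, X$)
All input consumed in state s2 with stack X$.

X$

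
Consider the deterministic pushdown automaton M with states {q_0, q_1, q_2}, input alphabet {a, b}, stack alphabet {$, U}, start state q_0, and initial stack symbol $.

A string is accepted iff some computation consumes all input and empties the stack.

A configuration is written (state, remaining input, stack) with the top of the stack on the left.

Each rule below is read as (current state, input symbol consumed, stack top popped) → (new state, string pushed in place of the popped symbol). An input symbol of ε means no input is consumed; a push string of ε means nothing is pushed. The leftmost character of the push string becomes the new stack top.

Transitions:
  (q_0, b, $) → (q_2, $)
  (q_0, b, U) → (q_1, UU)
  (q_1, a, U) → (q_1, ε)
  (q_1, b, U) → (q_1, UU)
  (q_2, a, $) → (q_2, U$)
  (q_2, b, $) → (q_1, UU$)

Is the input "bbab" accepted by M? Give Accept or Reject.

Reject

(q_0, bbab, $) ⊢ (q_2, bab, $) ⊢ (q_1, ab, UU$) ⊢ (q_1, b, U$) ⊢ (q_1, ε, UU$)
All input consumed; stack is UU$, not empty, and no further ε-move applies.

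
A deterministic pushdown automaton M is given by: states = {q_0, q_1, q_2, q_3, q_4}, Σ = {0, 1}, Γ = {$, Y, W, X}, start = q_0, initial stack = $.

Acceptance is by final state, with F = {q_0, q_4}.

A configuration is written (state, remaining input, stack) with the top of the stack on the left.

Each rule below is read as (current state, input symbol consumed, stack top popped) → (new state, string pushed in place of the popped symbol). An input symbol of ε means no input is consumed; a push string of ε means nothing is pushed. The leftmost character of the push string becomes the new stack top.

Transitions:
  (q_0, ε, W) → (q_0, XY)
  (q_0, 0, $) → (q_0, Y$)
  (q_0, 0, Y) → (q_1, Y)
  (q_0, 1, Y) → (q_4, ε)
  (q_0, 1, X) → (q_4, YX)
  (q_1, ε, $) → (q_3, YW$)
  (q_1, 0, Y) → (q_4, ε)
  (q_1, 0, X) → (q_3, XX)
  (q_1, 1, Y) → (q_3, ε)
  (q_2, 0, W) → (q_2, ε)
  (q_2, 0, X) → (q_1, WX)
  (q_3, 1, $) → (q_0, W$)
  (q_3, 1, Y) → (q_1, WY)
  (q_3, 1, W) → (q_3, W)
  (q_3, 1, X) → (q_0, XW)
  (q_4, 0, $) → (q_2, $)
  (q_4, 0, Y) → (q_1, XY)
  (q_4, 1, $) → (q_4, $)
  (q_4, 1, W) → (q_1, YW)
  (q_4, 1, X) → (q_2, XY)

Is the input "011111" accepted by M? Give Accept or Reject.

Accept

(q_0, 011111, $)
  read 0, top $: go to q_0, push Y$ → (q_0, 11111, Y$)
  read 1, top Y: go to q_4, push ε → (q_4, 1111, $)
  read 1, top $: go to q_4, push $ → (q_4, 111, $)
  read 1, top $: go to q_4, push $ → (q_4, 11, $)
  read 1, top $: go to q_4, push $ → (q_4, 1, $)
  read 1, top $: go to q_4, push $ → (q_4, ε, $)
All input consumed; state q_4 ∈ F.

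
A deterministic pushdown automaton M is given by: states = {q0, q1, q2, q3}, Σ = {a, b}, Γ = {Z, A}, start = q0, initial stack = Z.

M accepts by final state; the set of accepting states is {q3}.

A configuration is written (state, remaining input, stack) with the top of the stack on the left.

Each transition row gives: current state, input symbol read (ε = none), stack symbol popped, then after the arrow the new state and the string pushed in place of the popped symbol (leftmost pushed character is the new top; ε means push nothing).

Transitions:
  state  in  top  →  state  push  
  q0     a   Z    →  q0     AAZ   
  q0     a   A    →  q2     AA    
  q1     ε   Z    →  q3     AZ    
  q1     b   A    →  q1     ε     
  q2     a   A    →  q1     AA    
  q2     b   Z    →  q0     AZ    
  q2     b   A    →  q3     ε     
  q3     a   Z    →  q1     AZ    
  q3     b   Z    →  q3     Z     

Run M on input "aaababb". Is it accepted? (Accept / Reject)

Reject

(q0, aaababb, Z)
  read a, top Z: go to q0, push AAZ → (q0, aababb, AAZ)
  read a, top A: go to q2, push AA → (q2, ababb, AAAZ)
  read a, top A: go to q1, push AA → (q1, babb, AAAAZ)
  read b, top A: go to q1, push ε → (q1, abb, AAAZ)
No transition applies at (q1, abb, AAAZ); input not fully consumed.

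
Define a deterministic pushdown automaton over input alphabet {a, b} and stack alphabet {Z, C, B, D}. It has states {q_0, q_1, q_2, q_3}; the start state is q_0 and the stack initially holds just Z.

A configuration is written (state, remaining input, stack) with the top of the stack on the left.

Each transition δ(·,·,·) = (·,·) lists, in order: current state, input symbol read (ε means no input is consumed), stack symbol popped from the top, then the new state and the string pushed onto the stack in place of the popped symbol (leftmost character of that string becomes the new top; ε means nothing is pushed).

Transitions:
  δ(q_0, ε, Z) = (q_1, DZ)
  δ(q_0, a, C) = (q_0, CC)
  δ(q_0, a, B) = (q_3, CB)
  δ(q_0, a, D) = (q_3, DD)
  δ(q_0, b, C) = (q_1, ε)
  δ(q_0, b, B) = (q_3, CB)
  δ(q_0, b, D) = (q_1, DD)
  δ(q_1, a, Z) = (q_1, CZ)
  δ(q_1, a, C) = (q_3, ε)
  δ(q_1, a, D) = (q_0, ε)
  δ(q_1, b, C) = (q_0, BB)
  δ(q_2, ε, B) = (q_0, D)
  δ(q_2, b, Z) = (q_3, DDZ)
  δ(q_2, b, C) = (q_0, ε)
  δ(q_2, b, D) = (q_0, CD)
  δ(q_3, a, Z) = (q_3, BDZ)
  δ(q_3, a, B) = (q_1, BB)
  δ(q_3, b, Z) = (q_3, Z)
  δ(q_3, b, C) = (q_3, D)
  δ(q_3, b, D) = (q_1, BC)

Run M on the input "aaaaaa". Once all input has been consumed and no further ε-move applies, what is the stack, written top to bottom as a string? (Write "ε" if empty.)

DZ

(q_0, aaaaaa, Z)
  ε-move, top Z: go to q_1, push DZ → (q_1, aaaaaa, DZ)
  read a, top D: go to q_0, push ε → (q_0, aaaaa, Z)
  ε-move, top Z: go to q_1, push DZ → (q_1, aaaaa, DZ)
  read a, top D: go to q_0, push ε → (q_0, aaaa, Z)
  ε-move, top Z: go to q_1, push DZ → (q_1, aaaa, DZ)
  read a, top D: go to q_0, push ε → (q_0, aaa, Z)
  ε-move, top Z: go to q_1, push DZ → (q_1, aaa, DZ)
  read a, top D: go to q_0, push ε → (q_0, aa, Z)
  ε-move, top Z: go to q_1, push DZ → (q_1, aa, DZ)
  read a, top D: go to q_0, push ε → (q_0, a, Z)
  ε-move, top Z: go to q_1, push DZ → (q_1, a, DZ)
  read a, top D: go to q_0, push ε → (q_0, ε, Z)
  ε-move, top Z: go to q_1, push DZ → (q_1, ε, DZ)
All input consumed in state q_1 with stack DZ.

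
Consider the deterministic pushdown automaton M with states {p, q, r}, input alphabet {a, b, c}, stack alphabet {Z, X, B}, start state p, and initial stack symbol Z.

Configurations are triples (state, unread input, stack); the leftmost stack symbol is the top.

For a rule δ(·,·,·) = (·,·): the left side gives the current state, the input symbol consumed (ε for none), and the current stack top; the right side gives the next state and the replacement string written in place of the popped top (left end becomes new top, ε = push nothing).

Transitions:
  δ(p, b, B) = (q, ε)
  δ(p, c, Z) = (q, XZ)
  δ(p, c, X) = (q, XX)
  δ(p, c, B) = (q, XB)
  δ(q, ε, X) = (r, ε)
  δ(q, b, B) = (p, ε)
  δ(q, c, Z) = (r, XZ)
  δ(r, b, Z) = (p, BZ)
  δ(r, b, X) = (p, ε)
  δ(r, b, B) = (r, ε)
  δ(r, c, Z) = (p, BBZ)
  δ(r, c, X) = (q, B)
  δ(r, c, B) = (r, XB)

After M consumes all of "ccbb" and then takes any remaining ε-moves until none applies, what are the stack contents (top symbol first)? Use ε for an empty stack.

Z

(p, ccbb, Z)
  read c, top Z: go to q, push XZ → (q, cbb, XZ)
  ε-move, top X: go to r, push ε → (r, cbb, Z)
  read c, top Z: go to p, push BBZ → (p, bb, BBZ)
  read b, top B: go to q, push ε → (q, b, BZ)
  read b, top B: go to p, push ε → (p, ε, Z)
All input consumed in state p with stack Z.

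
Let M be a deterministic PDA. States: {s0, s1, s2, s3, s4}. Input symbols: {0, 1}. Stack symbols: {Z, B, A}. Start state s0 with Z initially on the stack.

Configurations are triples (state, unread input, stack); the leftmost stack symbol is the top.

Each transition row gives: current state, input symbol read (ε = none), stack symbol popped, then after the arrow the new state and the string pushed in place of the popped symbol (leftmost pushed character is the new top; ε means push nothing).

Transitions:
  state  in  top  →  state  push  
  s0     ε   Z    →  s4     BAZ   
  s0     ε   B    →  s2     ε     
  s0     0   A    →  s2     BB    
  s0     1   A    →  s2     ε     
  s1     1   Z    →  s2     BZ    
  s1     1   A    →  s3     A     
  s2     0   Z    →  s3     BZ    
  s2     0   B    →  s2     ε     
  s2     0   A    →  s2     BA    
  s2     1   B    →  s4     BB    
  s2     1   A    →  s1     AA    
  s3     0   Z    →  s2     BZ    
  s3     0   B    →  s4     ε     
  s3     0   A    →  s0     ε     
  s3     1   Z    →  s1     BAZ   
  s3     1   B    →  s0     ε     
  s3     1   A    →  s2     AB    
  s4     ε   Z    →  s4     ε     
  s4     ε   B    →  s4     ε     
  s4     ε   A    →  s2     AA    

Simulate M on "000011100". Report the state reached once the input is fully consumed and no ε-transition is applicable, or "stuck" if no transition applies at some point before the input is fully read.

(s0, 000011100, Z) ⊢ (s4, 000011100, BAZ) ⊢ (s4, 000011100, AZ) ⊢ (s2, 000011100, AAZ) ⊢ (s2, 00011100, BAAZ) ⊢ (s2, 0011100, AAZ) ⊢ (s2, 011100, BAAZ) ⊢ (s2, 11100, AAZ) ⊢ (s1, 1100, AAAZ) ⊢ (s3, 100, AAAZ) ⊢ (s2, 00, ABAAZ) ⊢ (s2, 0, BABAAZ) ⊢ (s2, ε, ABAAZ)
All input consumed; M is in state s2.

s2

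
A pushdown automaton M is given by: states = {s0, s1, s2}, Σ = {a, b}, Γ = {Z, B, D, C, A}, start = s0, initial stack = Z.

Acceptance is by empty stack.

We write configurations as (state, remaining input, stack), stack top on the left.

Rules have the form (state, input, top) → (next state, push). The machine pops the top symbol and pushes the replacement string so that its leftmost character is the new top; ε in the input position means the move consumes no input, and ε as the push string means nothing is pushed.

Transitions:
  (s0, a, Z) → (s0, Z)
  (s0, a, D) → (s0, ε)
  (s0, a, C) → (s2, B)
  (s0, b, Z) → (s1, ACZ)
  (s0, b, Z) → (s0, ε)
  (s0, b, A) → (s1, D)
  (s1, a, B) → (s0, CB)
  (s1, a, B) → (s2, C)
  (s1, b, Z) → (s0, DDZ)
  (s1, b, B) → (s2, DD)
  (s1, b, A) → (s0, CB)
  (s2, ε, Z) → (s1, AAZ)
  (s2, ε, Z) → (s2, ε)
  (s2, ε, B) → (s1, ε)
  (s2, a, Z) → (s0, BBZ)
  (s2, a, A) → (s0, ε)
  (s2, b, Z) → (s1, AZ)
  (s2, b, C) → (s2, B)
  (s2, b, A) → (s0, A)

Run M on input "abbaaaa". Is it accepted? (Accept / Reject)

No computation consumes all input and empties the stack.

Reject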